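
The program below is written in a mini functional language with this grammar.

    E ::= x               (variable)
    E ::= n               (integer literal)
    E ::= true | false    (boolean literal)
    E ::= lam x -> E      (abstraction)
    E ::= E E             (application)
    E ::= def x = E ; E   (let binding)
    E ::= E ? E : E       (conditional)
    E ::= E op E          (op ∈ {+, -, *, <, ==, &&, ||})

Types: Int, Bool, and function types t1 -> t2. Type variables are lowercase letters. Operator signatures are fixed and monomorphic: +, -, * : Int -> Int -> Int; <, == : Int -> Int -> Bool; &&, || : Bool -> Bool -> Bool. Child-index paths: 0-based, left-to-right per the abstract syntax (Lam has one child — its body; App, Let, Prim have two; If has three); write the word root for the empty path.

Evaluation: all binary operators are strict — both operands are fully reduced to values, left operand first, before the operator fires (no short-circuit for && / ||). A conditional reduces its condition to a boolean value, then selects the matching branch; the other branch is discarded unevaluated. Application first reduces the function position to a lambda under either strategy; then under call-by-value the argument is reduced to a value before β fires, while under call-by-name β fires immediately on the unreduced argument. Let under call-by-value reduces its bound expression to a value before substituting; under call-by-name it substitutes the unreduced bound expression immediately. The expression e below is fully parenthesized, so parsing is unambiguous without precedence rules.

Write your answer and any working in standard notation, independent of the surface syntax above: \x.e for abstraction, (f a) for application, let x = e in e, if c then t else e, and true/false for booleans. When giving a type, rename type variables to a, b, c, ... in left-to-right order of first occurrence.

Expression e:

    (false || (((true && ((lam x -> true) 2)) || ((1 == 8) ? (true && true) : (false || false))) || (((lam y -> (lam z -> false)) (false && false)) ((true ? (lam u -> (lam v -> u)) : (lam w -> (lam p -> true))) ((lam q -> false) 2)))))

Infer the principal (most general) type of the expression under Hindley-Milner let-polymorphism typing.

Answer: Bool

Trace:
  unify Bool ~ Bool
  unify Bool ~ Bool
\x._ : a -> Bool
  unify a -> Bool ~ Int -> b
  unify a ~ Int
  unify Bool ~ b
_ _ : Bool
  unify Bool ~ Bool
  unify Bool ~ Bool
  unify Int ~ Int
  unify Int ~ Int
  unify Bool ~ Bool
  unify Bool ~ Bool
  unify Bool ~ Bool
  unify Bool ~ Bool
  unify Bool ~ Bool
  unify Bool ~ Bool
  unify Bool ~ Bool
  unify Bool ~ Bool
\z._ : d -> Bool
\y._ : c -> d -> Bool
  unify Bool ~ Bool
  unify Bool ~ Bool
  unify c -> d -> Bool ~ Bool -> e
  unify c ~ Bool
  unify d -> Bool ~ e
_ _ : d -> Bool
  unify Bool ~ Bool
u : f
\v._ : g -> f
\u._ : f -> g -> f
\p._ : i -> Bool
\w._ : h -> i -> Bool
  unify f -> g -> f ~ h -> i -> Bool
  unify f ~ h
  unify g -> h ~ i -> Bool
  unify g ~ i
  unify h ~ Bool
\q._ : j -> Bool
  unify j -> Bool ~ Int -> k
  unify j ~ Int
  unify Bool ~ k
_ _ : Bool
  unify Bool -> i -> Bool ~ Bool -> l
  unify Bool ~ Bool
  unify i -> Bool ~ l
_ _ : i -> Bool
  unify d -> Bool ~ (i -> Bool) -> m
  unify d ~ i -> Bool
  unify Bool ~ m
_ _ : Bool
  unify Bool ~ Bool
  unify Bool ~ Bool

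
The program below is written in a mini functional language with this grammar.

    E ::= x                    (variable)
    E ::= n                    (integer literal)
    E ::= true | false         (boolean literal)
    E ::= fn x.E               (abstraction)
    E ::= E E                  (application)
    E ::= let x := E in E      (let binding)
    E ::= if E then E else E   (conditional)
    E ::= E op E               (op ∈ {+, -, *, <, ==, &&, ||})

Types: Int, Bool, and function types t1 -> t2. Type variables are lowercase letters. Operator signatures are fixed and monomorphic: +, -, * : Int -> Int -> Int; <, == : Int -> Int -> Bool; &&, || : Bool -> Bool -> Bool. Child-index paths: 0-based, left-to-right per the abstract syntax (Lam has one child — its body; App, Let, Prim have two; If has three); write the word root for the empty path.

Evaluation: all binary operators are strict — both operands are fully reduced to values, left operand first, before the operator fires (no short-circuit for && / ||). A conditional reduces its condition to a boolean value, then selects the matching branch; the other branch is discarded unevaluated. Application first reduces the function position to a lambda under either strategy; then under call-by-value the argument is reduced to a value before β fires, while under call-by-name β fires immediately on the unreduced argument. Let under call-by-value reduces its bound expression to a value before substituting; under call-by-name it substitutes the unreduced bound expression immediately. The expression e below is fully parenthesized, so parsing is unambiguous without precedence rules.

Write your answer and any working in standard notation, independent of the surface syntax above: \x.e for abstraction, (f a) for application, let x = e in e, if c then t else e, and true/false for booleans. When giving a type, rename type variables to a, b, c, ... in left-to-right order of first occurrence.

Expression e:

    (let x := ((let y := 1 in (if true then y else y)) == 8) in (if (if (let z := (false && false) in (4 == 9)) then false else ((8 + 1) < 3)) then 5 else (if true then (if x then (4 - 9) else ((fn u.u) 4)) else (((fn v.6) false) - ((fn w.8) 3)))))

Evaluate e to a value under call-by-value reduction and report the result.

Answer: 4

Trace:
step 0: (let x = ((let y = 1 in (if true then y else y)) == 8) in (if (if (let z = (false && false) in (4 == 9)) then false else ((8 + 1) < 3)) then 5 else (if true then (if x then (4 - 9) else ((\u.u) 4)) else (((\v.6) false) - ((\w.8) 3)))))
step 1: [let@0.0] (let x = ((if true then 1 else 1) == 8) in (if (if (let z = (false && false) in (4 == 9)) then false else ((8 + 1) < 3)) then 5 else (if true then (if x then (4 - 9) else ((\u.u) 4)) else (((\v.6) false) - ((\w.8) 3)))))
step 2: [if@0.0] (let x = (1 == 8) in (if (if (let z = (false && false) in (4 == 9)) then false else ((8 + 1) < 3)) then 5 else (if true then (if x then (4 - 9) else ((\u.u) 4)) else (((\v.6) false) - ((\w.8) 3)))))
step 3: [delta@0] (let x = false in (if (if (let z = (false && false) in (4 == 9)) then false else ((8 + 1) < 3)) then 5 else (if true then (if x then (4 - 9) else ((\u.u) 4)) else (((\v.6) false) - ((\w.8) 3)))))
step 4: [let@root] (if (if (let z = (false && false) in (4 == 9)) then false else ((8 + 1) < 3)) then 5 else (if true then (if false then (4 - 9) else ((\u.u) 4)) else (((\v.6) false) - ((\w.8) 3))))
step 5: [delta@0.0.0] (if (if (let z = false in (4 == 9)) then false else ((8 + 1) < 3)) then 5 else (if true then (if false then (4 - 9) else ((\u.u) 4)) else (((\v.6) false) - ((\w.8) 3))))
step 6: [let@0.0] (if (if (4 == 9) then false else ((8 + 1) < 3)) then 5 else (if true then (if false then (4 - 9) else ((\u.u) 4)) else (((\v.6) false) - ((\w.8) 3))))
step 7: [delta@0.0] (if (if false then false else ((8 + 1) < 3)) then 5 else (if true then (if false then (4 - 9) else ((\u.u) 4)) else (((\v.6) false) - ((\w.8) 3))))
step 8: [if@0] (if ((8 + 1) < 3) then 5 else (if true then (if false then (4 - 9) else ((\u.u) 4)) else (((\v.6) false) - ((\w.8) 3))))
step 9: [delta@0.0] (if (9 < 3) then 5 else (if true then (if false then (4 - 9) else ((\u.u) 4)) else (((\v.6) false) - ((\w.8) 3))))
step 10: [delta@0] (if false then 5 else (if true then (if false then (4 - 9) else ((\u.u) 4)) else (((\v.6) false) - ((\w.8) 3))))
step 11: [if@root] (if true then (if false then (4 - 9) else ((\u.u) 4)) else (((\v.6) false) - ((\w.8) 3)))
step 12: [if@root] (if false then (4 - 9) else ((\u.u) 4))
step 13: [if@root] ((\u.u) 4)
step 14: [beta@root] 4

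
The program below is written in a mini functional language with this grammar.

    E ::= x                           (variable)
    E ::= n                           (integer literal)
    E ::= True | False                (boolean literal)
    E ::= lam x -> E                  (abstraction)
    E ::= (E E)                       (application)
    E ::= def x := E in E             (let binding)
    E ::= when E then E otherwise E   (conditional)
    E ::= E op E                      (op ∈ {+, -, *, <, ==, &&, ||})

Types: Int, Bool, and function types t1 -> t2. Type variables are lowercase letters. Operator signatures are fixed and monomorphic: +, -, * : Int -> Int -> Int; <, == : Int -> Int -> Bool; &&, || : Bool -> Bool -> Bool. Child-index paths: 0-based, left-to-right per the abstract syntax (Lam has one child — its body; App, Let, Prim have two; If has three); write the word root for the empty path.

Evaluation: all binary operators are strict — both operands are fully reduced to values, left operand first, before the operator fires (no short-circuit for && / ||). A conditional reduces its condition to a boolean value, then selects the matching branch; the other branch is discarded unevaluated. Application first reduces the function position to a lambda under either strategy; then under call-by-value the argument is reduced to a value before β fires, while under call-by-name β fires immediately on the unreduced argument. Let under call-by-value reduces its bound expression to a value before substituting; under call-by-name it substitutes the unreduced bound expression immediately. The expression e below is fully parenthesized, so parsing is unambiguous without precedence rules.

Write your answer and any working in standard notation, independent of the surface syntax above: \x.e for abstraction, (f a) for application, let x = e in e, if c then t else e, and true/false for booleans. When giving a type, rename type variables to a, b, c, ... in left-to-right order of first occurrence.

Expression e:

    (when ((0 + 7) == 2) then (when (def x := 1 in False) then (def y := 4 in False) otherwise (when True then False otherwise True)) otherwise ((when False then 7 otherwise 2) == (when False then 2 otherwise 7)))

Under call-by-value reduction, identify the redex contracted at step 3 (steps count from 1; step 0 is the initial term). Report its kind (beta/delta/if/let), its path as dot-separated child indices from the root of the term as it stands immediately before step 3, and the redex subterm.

Working:
step 0: (if ((0 + 7) == 2) then (if (let x = 1 in false) then (let y = 4 in false) else (if true then false else true)) else ((if false then 7 else 2) == (if false then 2 else 7)))
step 1: [delta@0.0] (if (7 == 2) then (if (let x = 1 in false) then (let y = 4 in false) else (if true then false else true)) else ((if false then 7 else 2) == (if false then 2 else 7)))
step 2: [delta@0] (if false then (if (let x = 1 in false) then (let y = 4 in false) else (if true then false else true)) else ((if false then 7 else 2) == (if false then 2 else 7)))
step 3: [if@root] ((if false then 7 else 2) == (if false then 2 else 7))

Answer: if at root : (if false then (if (let x = 1 in false) then (let y = 4 in false) else (if true then false else true)) else ((if false then 7 else 2) == (if false then 2 else 7)))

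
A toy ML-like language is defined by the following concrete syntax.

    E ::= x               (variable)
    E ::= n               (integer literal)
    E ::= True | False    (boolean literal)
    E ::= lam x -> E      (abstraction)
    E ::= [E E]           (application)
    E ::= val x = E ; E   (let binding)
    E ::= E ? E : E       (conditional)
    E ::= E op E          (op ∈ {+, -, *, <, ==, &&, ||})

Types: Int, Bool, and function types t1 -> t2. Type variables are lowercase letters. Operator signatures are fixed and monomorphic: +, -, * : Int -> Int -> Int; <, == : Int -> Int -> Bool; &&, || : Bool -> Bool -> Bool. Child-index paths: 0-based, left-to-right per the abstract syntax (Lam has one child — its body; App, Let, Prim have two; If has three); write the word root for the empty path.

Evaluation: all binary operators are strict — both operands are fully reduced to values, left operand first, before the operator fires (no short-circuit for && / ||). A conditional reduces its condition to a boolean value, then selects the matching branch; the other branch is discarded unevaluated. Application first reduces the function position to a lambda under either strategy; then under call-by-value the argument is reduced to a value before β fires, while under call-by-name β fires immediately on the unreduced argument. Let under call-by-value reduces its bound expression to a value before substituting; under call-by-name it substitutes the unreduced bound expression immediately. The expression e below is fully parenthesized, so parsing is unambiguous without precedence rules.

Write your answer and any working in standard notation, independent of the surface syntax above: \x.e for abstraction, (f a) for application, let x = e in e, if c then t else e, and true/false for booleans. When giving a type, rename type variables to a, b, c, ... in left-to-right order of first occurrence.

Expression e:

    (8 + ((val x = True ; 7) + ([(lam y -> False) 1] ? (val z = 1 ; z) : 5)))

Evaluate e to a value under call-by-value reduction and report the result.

Answer: 20

Derivation:
step 0: (8 + ((let x = true in 7) + (if ((\y.false) 1) then (let z = 1 in z) else 5)))
step 1: [let@1.0] (8 + (7 + (if ((\y.false) 1) then (let z = 1 in z) else 5)))
step 2: [beta@1.1.0] (8 + (7 + (if false then (let z = 1 in z) else 5)))
step 3: [if@1.1] (8 + (7 + 5))
step 4: [delta@1] (8 + 12)
step 5: [delta@root] 20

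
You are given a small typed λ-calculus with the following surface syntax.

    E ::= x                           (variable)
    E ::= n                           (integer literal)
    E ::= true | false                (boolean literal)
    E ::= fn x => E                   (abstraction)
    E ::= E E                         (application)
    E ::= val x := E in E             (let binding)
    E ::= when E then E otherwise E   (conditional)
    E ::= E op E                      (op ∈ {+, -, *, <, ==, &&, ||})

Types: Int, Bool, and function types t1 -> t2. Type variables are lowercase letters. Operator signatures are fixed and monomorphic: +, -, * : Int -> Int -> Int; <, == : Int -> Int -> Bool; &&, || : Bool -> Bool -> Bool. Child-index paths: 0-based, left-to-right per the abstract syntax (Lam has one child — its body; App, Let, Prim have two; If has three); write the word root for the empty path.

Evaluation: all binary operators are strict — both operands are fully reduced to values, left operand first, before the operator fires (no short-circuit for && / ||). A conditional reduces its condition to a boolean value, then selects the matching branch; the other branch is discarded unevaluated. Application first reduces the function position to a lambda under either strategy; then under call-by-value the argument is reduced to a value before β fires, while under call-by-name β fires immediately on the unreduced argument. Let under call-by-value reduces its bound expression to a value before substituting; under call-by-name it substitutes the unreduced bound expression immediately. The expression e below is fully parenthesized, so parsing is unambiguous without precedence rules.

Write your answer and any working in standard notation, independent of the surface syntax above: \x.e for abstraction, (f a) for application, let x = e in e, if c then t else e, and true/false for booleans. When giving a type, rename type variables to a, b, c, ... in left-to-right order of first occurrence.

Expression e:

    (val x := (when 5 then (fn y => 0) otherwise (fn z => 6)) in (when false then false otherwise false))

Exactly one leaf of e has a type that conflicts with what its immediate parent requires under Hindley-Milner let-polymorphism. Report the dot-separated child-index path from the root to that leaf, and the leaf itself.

Derivation:
  unify Int ~ Bool
  FAIL: mismatch Int ~ Bool

Answer: 0.0 : 5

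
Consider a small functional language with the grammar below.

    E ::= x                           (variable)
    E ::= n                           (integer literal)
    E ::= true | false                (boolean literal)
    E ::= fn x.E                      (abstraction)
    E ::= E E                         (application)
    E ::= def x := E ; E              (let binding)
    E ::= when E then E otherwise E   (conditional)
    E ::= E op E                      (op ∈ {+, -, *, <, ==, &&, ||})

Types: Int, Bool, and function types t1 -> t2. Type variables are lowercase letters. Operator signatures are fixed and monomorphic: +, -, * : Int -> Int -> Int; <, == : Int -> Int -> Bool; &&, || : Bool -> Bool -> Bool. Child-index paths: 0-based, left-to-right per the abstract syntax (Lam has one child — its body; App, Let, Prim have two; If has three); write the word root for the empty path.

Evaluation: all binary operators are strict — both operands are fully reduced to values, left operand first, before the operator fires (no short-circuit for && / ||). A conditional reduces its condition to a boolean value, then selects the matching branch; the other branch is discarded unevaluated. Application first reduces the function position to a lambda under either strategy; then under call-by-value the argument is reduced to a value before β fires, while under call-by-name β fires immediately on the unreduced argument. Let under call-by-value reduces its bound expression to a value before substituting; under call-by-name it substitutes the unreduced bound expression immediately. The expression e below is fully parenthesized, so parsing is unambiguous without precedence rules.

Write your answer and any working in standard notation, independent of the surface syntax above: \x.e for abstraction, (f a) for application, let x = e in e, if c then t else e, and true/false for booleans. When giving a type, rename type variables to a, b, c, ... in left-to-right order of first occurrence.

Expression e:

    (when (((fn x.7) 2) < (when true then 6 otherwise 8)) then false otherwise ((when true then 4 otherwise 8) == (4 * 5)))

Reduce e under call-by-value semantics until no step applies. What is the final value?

Working:
step 0: (if (((\x.7) 2) < (if true then 6 else 8)) then false else ((if true then 4 else 8) == (4 * 5)))
step 1: [beta@0.0] (if (7 < (if true then 6 else 8)) then false else ((if true then 4 else 8) == (4 * 5)))
step 2: [if@0.1] (if (7 < 6) then false else ((if true then 4 else 8) == (4 * 5)))
step 3: [delta@0] (if false then false else ((if true then 4 else 8) == (4 * 5)))
step 4: [if@root] ((if true then 4 else 8) == (4 * 5))
step 5: [if@0] (4 == (4 * 5))
step 6: [delta@1] (4 == 20)
step 7: [delta@root] false

Answer: false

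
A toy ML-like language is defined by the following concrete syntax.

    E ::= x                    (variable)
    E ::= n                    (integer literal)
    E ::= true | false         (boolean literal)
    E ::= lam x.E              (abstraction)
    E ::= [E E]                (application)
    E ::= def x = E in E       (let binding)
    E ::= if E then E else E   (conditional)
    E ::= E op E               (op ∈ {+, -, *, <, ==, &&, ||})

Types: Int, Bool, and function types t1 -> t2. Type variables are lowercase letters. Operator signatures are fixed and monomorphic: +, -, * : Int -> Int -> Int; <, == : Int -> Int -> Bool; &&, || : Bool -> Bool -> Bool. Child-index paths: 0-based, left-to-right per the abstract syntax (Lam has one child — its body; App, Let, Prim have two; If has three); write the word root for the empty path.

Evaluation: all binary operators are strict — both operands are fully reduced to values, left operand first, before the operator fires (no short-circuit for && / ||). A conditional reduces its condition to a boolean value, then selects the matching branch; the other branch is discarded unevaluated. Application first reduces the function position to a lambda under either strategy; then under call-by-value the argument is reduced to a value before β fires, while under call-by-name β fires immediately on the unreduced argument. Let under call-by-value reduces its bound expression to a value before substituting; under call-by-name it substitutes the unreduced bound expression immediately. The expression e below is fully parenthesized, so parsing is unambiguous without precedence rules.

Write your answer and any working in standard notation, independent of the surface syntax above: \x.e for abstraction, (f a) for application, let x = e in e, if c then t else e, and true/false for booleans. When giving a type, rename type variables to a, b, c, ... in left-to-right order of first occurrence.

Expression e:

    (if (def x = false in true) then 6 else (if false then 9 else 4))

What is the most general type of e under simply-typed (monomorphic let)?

Answer: Int

Trace:
let x : Bool
  unify Bool ~ Bool
  unify Bool ~ Bool
  unify Int ~ Int
  unify Int ~ Int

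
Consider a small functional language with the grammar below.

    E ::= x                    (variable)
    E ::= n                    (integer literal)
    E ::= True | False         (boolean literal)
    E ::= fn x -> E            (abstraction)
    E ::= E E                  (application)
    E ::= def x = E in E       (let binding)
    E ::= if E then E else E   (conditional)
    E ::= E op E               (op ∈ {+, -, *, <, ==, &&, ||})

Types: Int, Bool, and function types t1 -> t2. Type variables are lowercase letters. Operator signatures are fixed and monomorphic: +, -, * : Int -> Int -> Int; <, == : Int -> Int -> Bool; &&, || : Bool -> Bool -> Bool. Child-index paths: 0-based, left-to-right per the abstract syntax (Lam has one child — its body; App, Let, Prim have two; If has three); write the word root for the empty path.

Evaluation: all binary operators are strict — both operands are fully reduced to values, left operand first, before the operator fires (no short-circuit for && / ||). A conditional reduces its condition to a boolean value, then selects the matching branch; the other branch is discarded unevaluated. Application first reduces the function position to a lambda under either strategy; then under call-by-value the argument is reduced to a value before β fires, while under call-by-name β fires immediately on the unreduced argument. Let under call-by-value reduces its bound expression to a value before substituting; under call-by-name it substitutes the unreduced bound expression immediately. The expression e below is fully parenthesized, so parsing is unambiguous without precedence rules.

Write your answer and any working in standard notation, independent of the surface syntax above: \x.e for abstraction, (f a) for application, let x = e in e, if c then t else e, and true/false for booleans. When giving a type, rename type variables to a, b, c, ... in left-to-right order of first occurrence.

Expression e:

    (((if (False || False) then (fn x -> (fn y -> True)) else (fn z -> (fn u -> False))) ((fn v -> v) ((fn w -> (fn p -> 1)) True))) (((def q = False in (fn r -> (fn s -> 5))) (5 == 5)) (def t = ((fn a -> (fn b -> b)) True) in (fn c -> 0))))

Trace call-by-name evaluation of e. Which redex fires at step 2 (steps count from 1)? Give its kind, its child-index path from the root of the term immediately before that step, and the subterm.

Derivation:
step 0: (((if (false || false) then (\x.(\y.true)) else (\z.(\u.false))) ((\v.v) ((\w.(\p.1)) true))) (((let q = false in (\r.(\s.5))) (5 == 5)) (let t = ((\a.(\b.b)) true) in (\c.0))))
step 1: [delta@0.0.0] (((if false then (\x.(\y.true)) else (\z.(\u.false))) ((\v.v) ((\w.(\p.1)) true))) (((let q = false in (\r.(\s.5))) (5 == 5)) (let t = ((\a.(\b.b)) true) in (\c.0))))
step 2: [if@0.0] (((\z.(\u.false)) ((\v.v) ((\w.(\p.1)) true))) (((let q = false in (\r.(\s.5))) (5 == 5)) (let t = ((\a.(\b.b)) true) in (\c.0))))

Answer: if at 0.0 : (if false then (\x.(\y.true)) else (\z.(\u.false)))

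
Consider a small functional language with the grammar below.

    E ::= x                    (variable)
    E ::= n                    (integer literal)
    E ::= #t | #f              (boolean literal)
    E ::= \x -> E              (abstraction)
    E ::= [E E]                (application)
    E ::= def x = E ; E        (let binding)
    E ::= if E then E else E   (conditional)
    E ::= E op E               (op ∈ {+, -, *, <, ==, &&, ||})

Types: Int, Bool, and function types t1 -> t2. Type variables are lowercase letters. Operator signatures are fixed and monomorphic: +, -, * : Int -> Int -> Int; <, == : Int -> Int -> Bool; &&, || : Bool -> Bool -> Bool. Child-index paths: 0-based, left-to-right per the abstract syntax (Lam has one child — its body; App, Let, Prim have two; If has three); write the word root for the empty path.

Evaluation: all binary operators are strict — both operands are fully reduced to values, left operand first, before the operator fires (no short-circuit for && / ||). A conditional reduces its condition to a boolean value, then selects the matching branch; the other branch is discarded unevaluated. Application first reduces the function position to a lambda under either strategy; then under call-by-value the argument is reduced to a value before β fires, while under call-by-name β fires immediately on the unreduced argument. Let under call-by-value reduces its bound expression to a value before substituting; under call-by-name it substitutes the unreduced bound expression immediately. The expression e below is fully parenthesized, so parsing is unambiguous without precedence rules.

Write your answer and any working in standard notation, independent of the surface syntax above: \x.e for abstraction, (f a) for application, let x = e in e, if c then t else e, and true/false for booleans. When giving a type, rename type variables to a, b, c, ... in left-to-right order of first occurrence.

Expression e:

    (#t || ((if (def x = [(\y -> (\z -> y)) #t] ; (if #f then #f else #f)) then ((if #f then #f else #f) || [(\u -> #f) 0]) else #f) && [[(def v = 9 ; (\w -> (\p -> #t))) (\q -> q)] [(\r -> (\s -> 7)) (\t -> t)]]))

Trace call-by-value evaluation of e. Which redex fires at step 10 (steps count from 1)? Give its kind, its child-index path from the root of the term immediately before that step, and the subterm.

Derivation:
step 0: (true || ((if (let x = ((\y.(\z.y)) true) in (if false then false else false)) then ((if false then false else false) || ((\u.false) 0)) else false) && (((let v = 9 in (\w.(\p.true))) (\q.q)) ((\r.(\s.7)) (\t.t)))))
step 1: [beta@1.0.0.0] (true || ((if (let x = (\z.true) in (if false then false else false)) then ((if false then false else false) || ((\u.false) 0)) else false) && (((let v = 9 in (\w.(\p.true))) (\q.q)) ((\r.(\s.7)) (\t.t)))))
step 2: [let@1.0.0] (true || ((if (if false then false else false) then ((if false then false else false) || ((\u.false) 0)) else false) && (((let v = 9 in (\w.(\p.true))) (\q.q)) ((\r.(\s.7)) (\t.t)))))
step 3: [if@1.0.0] (true || ((if false then ((if false then false else false) || ((\u.false) 0)) else false) && (((let v = 9 in (\w.(\p.true))) (\q.q)) ((\r.(\s.7)) (\t.t)))))
step 4: [if@1.0] (true || (false && (((let v = 9 in (\w.(\p.true))) (\q.q)) ((\r.(\s.7)) (\t.t)))))
step 5: [let@1.1.0.0] (true || (false && (((\w.(\p.true)) (\q.q)) ((\r.(\s.7)) (\t.t)))))
step 6: [beta@1.1.0] (true || (false && ((\p.true) ((\r.(\s.7)) (\t.t)))))
step 7: [beta@1.1.1] (true || (false && ((\p.true) (\s.7))))
step 8: [beta@1.1] (true || (false && true))
step 9: [delta@1] (true || false)
step 10: [delta@root] true

Answer: delta at root : (true || false)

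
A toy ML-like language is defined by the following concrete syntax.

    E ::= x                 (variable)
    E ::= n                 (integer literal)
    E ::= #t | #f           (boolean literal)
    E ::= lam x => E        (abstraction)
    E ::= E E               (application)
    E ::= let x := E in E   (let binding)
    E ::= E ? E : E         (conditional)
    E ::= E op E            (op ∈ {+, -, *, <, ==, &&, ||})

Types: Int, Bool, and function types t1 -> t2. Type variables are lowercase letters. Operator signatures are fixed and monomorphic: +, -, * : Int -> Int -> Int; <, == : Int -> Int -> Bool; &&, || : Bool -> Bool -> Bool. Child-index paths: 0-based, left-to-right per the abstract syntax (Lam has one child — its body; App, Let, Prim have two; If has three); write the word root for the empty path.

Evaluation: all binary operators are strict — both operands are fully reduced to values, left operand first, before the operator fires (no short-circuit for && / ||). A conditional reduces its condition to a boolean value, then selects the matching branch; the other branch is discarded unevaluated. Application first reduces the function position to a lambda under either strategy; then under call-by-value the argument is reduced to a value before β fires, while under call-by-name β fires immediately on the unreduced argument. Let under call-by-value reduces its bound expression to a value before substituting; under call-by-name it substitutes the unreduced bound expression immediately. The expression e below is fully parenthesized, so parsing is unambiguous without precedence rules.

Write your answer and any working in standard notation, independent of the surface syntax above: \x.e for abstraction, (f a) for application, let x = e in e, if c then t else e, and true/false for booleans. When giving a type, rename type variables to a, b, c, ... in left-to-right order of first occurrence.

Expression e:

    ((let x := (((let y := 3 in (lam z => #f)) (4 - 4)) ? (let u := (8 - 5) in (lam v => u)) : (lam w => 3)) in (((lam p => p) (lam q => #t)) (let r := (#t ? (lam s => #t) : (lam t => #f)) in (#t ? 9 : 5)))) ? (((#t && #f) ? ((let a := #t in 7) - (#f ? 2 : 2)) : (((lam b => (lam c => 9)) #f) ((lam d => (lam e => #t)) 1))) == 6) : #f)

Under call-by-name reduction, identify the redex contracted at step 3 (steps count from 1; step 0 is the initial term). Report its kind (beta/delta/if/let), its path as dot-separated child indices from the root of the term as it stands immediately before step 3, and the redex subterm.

Answer: beta at 0 : ((\q.true) (let r = (if true then (\s.true) else (\t.false)) in (if true then 9 else 5)))

Working:
step 0: (if (let x = (if ((let y = 3 in (\z.false)) (4 - 4)) then (let u = (8 - 5) in (\v.u)) else (\w.3)) in (((\p.p) (\q.true)) (let r = (if true then (\s.true) else (\t.false)) in (if true then 9 else 5)))) then ((if (true && false) then ((let a = true in 7) - (if false then 2 else 2)) else (((\b.(\c.9)) false) ((\d.(\e.true)) 1))) == 6) else false)
step 1: [let@0] (if (((\p.p) (\q.true)) (let r = (if true then (\s.true) else (\t.false)) in (if true then 9 else 5))) then ((if (true && false) then ((let a = true in 7) - (if false then 2 else 2)) else (((\b.(\c.9)) false) ((\d.(\e.true)) 1))) == 6) else false)
step 2: [beta@0.0] (if ((\q.true) (let r = (if true then (\s.true) else (\t.false)) in (if true then 9 else 5))) then ((if (true && false) then ((let a = true in 7) - (if false then 2 else 2)) else (((\b.(\c.9)) false) ((\d.(\e.true)) 1))) == 6) else false)
step 3: [beta@0] (if true then ((if (true && false) then ((let a = true in 7) - (if false then 2 else 2)) else (((\b.(\c.9)) false) ((\d.(\e.true)) 1))) == 6) else false)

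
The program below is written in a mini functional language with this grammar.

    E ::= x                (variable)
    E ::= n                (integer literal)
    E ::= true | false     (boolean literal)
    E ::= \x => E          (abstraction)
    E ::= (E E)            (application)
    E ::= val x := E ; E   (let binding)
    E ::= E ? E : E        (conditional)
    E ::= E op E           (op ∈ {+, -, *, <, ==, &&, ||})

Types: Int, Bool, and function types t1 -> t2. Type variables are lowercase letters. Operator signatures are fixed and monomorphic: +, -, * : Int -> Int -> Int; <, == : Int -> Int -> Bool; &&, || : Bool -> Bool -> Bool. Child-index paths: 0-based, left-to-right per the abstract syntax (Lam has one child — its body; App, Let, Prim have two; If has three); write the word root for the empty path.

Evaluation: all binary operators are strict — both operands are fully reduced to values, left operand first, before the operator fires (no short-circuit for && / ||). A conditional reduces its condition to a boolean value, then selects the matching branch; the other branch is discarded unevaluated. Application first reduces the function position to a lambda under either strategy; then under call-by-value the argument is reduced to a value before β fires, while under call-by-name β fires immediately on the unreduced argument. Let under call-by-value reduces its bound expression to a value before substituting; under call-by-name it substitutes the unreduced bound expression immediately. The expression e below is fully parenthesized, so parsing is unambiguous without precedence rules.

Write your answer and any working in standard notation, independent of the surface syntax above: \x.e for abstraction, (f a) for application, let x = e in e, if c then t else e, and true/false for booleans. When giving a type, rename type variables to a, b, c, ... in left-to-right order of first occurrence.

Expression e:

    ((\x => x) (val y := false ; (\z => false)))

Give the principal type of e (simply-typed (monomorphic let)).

Trace:
x : a
\x._ : a -> a
let y : Bool
\z._ : b -> Bool
  unify a -> a ~ (b -> Bool) -> c
  unify a ~ b -> Bool
  unify b -> Bool ~ c
_ _ : b -> Bool

Answer: a -> Bool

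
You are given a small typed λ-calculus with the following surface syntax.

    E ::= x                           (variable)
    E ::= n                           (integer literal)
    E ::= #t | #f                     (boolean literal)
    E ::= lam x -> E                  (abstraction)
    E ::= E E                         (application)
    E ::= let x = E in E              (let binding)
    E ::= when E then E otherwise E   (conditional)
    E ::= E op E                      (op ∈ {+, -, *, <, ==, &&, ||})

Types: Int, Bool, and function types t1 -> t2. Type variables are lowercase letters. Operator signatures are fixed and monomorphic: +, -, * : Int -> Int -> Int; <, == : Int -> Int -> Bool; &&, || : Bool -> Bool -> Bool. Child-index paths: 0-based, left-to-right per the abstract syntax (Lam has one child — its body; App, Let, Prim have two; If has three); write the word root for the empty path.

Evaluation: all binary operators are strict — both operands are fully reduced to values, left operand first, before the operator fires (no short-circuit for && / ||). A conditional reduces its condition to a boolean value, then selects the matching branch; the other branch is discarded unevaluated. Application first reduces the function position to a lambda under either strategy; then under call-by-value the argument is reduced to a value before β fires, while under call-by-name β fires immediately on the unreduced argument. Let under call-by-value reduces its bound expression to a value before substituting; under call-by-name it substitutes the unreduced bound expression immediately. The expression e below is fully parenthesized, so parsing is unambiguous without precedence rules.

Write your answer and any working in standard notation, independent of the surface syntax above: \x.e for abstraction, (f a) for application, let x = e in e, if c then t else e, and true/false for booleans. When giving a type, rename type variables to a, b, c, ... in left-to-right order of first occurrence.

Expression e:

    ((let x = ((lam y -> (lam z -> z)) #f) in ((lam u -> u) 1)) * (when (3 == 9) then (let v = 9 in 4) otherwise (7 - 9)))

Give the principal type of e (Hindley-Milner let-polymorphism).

Answer: Int

Derivation:
z : b
\z._ : b -> b
\y._ : a -> b -> b
  unify a -> b -> b ~ Bool -> c
  unify a ~ Bool
  unify b -> b ~ c
_ _ : b -> b
let x : forall. b -> b
u : d
\u._ : d -> d
  unify d -> d ~ Int -> e
  unify d ~ Int
  unify Int ~ e
_ _ : Int
  unify Int ~ Int
  unify Int ~ Int
  unify Int ~ Int
  unify Bool ~ Bool
let v : Int
  unify Int ~ Int
  unify Int ~ Int
  unify Int ~ Int
  unify Int ~ Int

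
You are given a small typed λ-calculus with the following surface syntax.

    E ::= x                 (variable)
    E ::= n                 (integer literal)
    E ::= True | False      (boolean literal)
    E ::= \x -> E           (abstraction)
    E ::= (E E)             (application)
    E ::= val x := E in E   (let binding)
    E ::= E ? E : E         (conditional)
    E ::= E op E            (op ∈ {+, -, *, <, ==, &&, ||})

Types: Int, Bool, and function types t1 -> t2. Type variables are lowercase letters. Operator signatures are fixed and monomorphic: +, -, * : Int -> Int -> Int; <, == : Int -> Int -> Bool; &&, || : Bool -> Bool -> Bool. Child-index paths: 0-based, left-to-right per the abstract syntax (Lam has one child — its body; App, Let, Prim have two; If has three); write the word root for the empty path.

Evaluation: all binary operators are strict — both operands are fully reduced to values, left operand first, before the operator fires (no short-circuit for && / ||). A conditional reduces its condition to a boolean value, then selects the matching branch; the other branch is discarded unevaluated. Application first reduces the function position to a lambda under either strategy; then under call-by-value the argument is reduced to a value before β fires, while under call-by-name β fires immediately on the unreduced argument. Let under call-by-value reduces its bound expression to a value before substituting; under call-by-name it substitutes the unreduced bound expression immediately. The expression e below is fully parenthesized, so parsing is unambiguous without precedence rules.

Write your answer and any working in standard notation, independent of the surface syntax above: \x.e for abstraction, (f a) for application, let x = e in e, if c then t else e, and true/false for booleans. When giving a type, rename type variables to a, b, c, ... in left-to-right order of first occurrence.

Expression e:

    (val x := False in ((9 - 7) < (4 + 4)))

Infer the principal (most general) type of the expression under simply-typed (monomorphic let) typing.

Trace:
let x : Bool
  unify Int ~ Int
  unify Int ~ Int
  unify Int ~ Int
  unify Int ~ Int
  unify Int ~ Int
  unify Int ~ Int

Answer: Bool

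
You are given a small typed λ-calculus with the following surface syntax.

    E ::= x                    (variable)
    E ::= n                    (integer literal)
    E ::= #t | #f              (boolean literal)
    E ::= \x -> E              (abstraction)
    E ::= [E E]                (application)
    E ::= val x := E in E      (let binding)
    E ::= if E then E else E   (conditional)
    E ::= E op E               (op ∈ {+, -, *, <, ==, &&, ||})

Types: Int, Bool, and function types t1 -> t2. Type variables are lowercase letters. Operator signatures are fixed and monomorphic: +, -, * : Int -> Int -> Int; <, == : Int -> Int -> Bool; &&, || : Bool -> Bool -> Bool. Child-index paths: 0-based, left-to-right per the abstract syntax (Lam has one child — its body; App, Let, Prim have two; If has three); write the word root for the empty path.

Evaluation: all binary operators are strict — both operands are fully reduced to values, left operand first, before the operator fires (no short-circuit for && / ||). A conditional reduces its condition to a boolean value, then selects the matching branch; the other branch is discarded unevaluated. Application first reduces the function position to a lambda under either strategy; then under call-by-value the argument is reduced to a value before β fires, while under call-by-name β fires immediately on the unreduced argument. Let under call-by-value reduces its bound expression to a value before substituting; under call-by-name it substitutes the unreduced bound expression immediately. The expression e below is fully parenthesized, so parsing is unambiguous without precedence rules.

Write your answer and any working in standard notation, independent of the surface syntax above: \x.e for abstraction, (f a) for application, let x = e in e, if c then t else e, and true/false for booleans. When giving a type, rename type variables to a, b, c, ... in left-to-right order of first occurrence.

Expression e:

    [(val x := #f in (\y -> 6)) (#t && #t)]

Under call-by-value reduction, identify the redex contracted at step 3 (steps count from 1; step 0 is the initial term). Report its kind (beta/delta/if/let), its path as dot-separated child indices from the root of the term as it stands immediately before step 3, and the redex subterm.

Answer: beta at root : ((\y.6) true)

Trace:
step 0: ((let x = false in (\y.6)) (true && true))
step 1: [let@0] ((\y.6) (true && true))
step 2: [delta@1] ((\y.6) true)
step 3: [beta@root] 6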